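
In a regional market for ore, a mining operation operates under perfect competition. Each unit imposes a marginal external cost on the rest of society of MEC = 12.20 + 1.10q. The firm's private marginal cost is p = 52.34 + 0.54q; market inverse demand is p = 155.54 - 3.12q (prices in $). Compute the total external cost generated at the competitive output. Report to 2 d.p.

$781.28

Market equilibrium (private): 52.34 + 0.54q = 155.54 - 3.12q → q_m = 28.1967.
Total external cost = ∫₀^{q_m} (12.20 + 1.10q) dq = 12.20×28.1967 + ½×1.10×28.1967² = 781.2794.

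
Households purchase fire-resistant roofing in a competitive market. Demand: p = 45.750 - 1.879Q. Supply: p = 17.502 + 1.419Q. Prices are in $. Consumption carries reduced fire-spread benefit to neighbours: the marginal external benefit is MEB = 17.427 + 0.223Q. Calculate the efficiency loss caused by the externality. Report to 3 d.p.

Market equilibrium (private): 17.502 + 1.419Q = 45.750 - 1.879Q → Q_m = 8.5652.
Social marginal benefit = demand + MEB = 63.177 - 1.656Q.
Set SMB = MC: 63.177 - 1.656Q = 17.502 + 1.419Q → Q* = 14.8537.
The welfare-loss triangle has base |Q_m − Q*| and height MEB(Q_m) (the vertical gap between SMB and MC is zero at Q* and MEB at Q_m).
DWL = ½ × 6.2885 × 19.3370 = 60.8004.

DWL = $60.800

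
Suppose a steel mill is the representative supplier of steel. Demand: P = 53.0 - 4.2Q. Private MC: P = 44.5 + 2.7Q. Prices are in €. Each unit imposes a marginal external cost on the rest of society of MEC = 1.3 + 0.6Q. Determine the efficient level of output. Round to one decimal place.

Q* = 1.0

Social marginal cost = private MC + MEC = 45.8 + 3.3Q.
Set SMC = demand: 45.8 + 3.3Q = 53.0 - 4.2Q → Q* = 0.9600.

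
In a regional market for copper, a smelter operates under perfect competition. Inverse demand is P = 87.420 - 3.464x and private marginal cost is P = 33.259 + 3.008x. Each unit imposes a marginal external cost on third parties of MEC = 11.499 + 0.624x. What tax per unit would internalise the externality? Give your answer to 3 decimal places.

tax = 15.251 per unit

Social marginal cost = private MC + MEC = 44.758 + 3.632x.
Set SMC = demand: 44.758 + 3.632x = 87.420 - 3.464x → x* = 6.0121.
The Pigouvian tax equals MEC at x*: 11.499 + 0.624×6.0121 = 15.2506.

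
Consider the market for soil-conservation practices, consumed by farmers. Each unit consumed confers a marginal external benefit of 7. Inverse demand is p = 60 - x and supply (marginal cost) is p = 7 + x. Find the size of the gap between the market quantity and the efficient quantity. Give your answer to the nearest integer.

4 units

Market equilibrium (private): 7 + x = 60 - x → x_m = 26.5000.
Social marginal benefit = demand + MEB = 67 - x.
Set SMB = MC: 67 - x = 7 + x → x* = 30.0000.
Gap = |26.5000 − 30.0000| = 3.5000.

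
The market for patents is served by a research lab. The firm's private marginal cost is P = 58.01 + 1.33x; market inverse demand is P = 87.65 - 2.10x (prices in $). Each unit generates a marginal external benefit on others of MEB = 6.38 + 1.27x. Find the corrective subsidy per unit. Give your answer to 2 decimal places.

subsidy = $27.56 per unit

Social marginal cost = private MC − MEB = 51.63 + 0.06x.
Set SMC = demand: 51.63 + 0.06x = 87.65 - 2.10x → x* = 16.6759.
The Pigouvian subsidy equals MEB at x*: 6.38 + 1.27×16.6759 = 27.5584.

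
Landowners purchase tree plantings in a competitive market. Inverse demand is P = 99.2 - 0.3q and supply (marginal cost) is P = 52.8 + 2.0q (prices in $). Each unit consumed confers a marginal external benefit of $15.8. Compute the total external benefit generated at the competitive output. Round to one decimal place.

Market equilibrium (private): 52.8 + 2.0q = 99.2 - 0.3q → q_m = 20.1739.
Total external benefit = MEB × q_m = 15.8 × 20.1739 = 318.7476.

$318.7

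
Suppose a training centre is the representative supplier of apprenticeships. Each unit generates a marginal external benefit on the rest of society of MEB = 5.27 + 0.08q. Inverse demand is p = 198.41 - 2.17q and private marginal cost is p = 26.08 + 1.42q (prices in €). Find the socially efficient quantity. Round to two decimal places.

Social marginal cost = private MC − MEB = 20.81 + 1.34q.
Set SMC = demand: 20.81 + 1.34q = 198.41 - 2.17q → q* = 50.5983.

q* = 50.60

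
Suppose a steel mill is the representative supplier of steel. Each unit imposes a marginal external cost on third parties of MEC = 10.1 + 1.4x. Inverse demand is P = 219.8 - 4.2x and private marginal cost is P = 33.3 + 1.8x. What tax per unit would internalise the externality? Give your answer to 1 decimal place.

Social marginal cost = private MC + MEC = 43.4 + 3.2x.
Set SMC = demand: 43.4 + 3.2x = 219.8 - 4.2x → x* = 23.8378.
The Pigouvian tax equals MEC at x*: 10.1 + 1.4×23.8378 = 43.4729.

tax = 43.5 per unit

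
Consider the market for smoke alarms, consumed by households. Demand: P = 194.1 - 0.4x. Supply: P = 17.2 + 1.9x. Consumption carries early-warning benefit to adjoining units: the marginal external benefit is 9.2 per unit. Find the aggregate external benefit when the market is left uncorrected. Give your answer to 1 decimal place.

707.6

Market equilibrium (private): 17.2 + 1.9x = 194.1 - 0.4x → x_m = 76.9130.
Total external benefit = MEB × x_m = 9.2 × 76.9130 = 707.5996.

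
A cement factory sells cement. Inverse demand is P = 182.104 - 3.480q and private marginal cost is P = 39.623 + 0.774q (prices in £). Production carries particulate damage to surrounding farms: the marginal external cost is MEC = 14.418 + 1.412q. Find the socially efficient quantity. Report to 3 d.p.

q* = 22.602

Social marginal cost = private MC + MEC = 54.041 + 2.186q.
Set SMC = demand: 54.041 + 2.186q = 182.104 - 3.480q → q* = 22.6020.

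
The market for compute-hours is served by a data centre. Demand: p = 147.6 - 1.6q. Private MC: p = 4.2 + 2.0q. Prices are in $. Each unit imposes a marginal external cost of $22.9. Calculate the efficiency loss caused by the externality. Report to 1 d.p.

DWL = $72.8

Market equilibrium (private): 4.2 + 2.0q = 147.6 - 1.6q → q_m = 39.8333.
Social marginal cost = private MC + MEC = 27.1 + 2.0q.
Set SMC = demand: 27.1 + 2.0q = 147.6 - 1.6q → q* = 33.4722.
The loss is the area between SMC and demand from q* to q_m; with linear curves that's a triangle of height MEC(q_m).
DWL = ½ × 6.3611 × 22.9000 = 72.8346.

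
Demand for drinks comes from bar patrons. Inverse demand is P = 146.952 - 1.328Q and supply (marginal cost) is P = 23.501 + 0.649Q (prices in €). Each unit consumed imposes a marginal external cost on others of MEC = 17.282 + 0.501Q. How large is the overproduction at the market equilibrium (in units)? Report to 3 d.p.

19.599 units

Market equilibrium (private): 23.501 + 0.649Q = 146.952 - 1.328Q → Q_m = 62.4436.
Social marginal benefit = demand − MEC = 129.670 - 1.829Q.
Set SMB = MC: 129.670 - 1.829Q = 23.501 + 0.649Q → Q* = 42.8446.
Gap = |62.4436 − 42.8446| = 19.5990.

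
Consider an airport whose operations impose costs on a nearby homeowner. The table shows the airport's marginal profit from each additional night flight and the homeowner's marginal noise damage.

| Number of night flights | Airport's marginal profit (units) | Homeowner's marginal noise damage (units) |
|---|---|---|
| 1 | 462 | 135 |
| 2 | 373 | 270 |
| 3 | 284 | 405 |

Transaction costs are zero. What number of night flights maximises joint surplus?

Bargaining reaches the level where marginal profit last exceeds marginal noise damage.
That holds through level 2 (373 ≥ 270) but not at 3 (284 < 405).

2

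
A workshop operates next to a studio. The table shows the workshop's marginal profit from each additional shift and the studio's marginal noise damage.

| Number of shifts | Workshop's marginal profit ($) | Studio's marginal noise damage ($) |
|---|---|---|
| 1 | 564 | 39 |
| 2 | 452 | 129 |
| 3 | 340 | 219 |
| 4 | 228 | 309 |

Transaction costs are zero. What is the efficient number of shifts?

Bargaining reaches the level where marginal profit last exceeds marginal noise damage.
That holds through level 3 (340 ≥ 219) but not at 4 (228 < 309).

3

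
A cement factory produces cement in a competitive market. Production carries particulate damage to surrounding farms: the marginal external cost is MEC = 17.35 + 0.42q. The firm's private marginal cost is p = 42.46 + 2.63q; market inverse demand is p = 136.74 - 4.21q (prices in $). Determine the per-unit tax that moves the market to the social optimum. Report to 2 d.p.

tax = $21.80 per unit

Social marginal cost = private MC + MEC = 59.81 + 3.05q.
Set SMC = demand: 59.81 + 3.05q = 136.74 - 4.21q → q* = 10.5964.
The Pigouvian tax equals MEC at q*: 17.35 + 0.42×10.5964 = 21.8005.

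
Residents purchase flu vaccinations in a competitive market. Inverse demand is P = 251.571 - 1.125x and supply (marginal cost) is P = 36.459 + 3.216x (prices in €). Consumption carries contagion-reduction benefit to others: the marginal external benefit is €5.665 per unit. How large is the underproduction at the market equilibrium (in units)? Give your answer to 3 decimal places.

Market equilibrium (private): 36.459 + 3.216x = 251.571 - 1.125x → x_m = 49.5536.
Social marginal benefit = demand + MEB = 257.236 - 1.125x.
Set SMB = MC: 257.236 - 1.125x = 36.459 + 3.216x → x* = 50.8586.
Gap = |49.5536 − 50.8586| = 1.3050.

1.305 units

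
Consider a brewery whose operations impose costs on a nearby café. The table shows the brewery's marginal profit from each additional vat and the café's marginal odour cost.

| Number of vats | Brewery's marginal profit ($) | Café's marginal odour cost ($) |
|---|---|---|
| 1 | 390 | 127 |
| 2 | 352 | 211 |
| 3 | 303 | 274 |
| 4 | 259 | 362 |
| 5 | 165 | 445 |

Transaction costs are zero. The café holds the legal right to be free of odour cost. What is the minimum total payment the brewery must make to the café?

Efficient level: marginal profit ≥ marginal odour cost through level 3, so k* = 3.
With the café holding the right, the brewery must at least compensate total damage at k*: 127 + 211 + 274 = 612.

$612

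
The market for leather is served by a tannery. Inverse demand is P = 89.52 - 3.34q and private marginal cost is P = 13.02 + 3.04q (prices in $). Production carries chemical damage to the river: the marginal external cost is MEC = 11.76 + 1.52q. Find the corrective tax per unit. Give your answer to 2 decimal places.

Social marginal cost = private MC + MEC = 24.78 + 4.56q.
Set SMC = demand: 24.78 + 4.56q = 89.52 - 3.34q → q* = 8.1949.
The Pigouvian tax equals MEC at q*: 11.76 + 1.52×8.1949 = 24.2162.

tax = $24.22 per unit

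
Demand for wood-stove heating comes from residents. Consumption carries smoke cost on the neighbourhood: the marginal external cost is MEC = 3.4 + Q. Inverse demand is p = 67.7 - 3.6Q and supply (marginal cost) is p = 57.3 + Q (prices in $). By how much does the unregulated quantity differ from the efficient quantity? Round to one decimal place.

1.0 units

Market equilibrium (private): 57.3 + Q = 67.7 - 3.6Q → Q_m = 2.2609.
Social marginal benefit = demand − MEC = 64.3 - 4.6Q.
Set SMB = MC: 64.3 - 4.6Q = 57.3 + Q → Q* = 1.2500.
Gap = |2.2609 − 1.2500| = 1.0109.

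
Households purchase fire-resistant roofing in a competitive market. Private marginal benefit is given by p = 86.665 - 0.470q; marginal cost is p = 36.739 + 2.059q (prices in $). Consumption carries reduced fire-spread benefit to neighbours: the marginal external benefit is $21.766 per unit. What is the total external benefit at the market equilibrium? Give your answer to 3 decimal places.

Market equilibrium (private): 36.739 + 2.059q = 86.665 - 0.470q → q_m = 19.7414.
Total external benefit = MEB × q_m = 21.766 × 19.7414 = 429.6913.

$429.691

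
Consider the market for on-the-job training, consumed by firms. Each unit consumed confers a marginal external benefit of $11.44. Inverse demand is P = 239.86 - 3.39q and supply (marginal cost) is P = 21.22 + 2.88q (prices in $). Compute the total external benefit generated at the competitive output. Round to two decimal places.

Market equilibrium (private): 21.22 + 2.88q = 239.86 - 3.39q → q_m = 34.8708.
Total external benefit = MEB × q_m = 11.44 × 34.8708 = 398.9220.

$398.92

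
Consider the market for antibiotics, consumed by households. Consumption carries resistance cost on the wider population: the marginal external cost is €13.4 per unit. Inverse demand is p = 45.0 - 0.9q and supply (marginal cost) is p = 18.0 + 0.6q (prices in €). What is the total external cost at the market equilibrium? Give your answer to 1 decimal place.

Market equilibrium (private): 18.0 + 0.6q = 45.0 - 0.9q → q_m = 18.0000.
Total external cost = MEC × q_m = 13.4 × 18.0000 = 241.2000.

€241.2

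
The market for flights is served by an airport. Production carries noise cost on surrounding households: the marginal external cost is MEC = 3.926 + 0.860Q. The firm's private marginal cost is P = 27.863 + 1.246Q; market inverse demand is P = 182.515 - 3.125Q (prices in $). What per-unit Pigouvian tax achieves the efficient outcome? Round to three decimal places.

tax = $28.706 per unit

Social marginal cost = private MC + MEC = 31.789 + 2.106Q.
Set SMC = demand: 31.789 + 2.106Q = 182.515 - 3.125Q → Q* = 28.8140.
The Pigouvian tax equals MEC at Q*: 3.926 + 0.860×28.8140 = 28.7060.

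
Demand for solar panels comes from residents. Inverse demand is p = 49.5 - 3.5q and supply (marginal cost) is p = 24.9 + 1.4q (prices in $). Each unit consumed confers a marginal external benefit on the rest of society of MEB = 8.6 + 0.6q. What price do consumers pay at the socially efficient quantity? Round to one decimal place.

P = $22.5

Social marginal benefit = demand + MEB = 58.1 - 2.9q.
Set SMB = MC: 58.1 - 2.9q = 24.9 + 1.4q → q* = 7.7209.
Consumer price on the demand curve at q*: 49.5 − 3.5×7.7209 = 22.4769.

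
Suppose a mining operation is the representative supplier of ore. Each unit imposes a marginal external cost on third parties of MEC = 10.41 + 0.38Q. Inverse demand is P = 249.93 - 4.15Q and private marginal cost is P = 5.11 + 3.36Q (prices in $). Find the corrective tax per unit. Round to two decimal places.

Social marginal cost = private MC + MEC = 15.52 + 3.74Q.
Set SMC = demand: 15.52 + 3.74Q = 249.93 - 4.15Q → Q* = 29.7098.
The Pigouvian tax equals MEC at Q*: 10.41 + 0.38×29.7098 = 21.6997.

tax = $21.70 per unit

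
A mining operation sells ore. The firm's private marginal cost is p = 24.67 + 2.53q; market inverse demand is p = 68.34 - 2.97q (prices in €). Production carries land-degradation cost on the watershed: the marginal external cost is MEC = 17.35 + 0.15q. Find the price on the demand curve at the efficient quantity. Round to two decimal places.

Social marginal cost = private MC + MEC = 42.02 + 2.68q.
Set SMC = demand: 42.02 + 2.68q = 68.34 - 2.97q → q* = 4.6584.
Consumer price on the demand curve at q*: 68.34 − 2.97×4.6584 = 54.5046.

P = €54.50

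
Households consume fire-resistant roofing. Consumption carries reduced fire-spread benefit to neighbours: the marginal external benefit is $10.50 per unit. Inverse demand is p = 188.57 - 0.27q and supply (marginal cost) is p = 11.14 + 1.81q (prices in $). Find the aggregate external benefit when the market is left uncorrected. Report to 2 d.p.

Market equilibrium (private): 11.14 + 1.81q = 188.57 - 0.27q → q_m = 85.3029.
Total external benefit = MEB × q_m = 10.50 × 85.3029 = 895.6805.

$895.68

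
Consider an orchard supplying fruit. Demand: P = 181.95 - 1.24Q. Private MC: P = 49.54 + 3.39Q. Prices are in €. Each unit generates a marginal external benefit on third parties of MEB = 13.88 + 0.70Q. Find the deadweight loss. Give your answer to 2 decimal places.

Market equilibrium (private): 49.54 + 3.39Q = 181.95 - 1.24Q → Q_m = 28.5983.
Social marginal cost = private MC − MEB = 35.66 + 2.69Q.
Set SMC = demand: 35.66 + 2.69Q = 181.95 - 1.24Q → Q* = 37.2239.
Between Q* and Q_m the wedge demand − SMC runs linearly from 0 to MEB(Q_m), so the loss is a triangle.
DWL = ½ × 8.6256 × 33.8988 = 146.1987.

DWL = €146.20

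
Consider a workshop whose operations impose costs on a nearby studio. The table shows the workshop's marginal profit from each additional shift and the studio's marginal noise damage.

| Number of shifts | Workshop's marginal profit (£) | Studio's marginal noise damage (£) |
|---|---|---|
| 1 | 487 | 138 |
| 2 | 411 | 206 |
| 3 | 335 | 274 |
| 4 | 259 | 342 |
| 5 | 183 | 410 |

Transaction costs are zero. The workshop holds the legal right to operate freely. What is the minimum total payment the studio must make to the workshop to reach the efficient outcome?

£442

Left alone the workshop would choose level 5 (marginal profit stays positive).
Efficient level: k* = 3 (marginal profit ≥ marginal noise damage through 3).
The studio must at least cover the workshop's forgone profit from cutting 5→3: 259 + 183 = 442.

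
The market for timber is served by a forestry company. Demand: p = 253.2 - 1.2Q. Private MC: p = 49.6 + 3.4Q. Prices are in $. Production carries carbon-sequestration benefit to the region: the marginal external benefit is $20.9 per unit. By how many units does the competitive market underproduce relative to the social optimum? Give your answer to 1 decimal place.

4.5 units

Market equilibrium (private): 49.6 + 3.4Q = 253.2 - 1.2Q → Q_m = 44.2609.
Social marginal cost = private MC − MEB = 28.7 + 3.4Q.
Set SMC = demand: 28.7 + 3.4Q = 253.2 - 1.2Q → Q* = 48.8043.
Gap = |44.2609 − 48.8043| = 4.5434.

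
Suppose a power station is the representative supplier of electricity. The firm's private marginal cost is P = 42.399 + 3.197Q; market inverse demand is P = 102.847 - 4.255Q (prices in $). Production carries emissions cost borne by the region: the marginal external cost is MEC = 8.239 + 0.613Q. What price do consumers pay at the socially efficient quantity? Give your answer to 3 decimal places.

Social marginal cost = private MC + MEC = 50.638 + 3.810Q.
Set SMC = demand: 50.638 + 3.810Q = 102.847 - 4.255Q → Q* = 6.4735.
Consumer price on the demand curve at Q*: 102.847 − 4.255×6.4735 = 75.3023.

P = $75.302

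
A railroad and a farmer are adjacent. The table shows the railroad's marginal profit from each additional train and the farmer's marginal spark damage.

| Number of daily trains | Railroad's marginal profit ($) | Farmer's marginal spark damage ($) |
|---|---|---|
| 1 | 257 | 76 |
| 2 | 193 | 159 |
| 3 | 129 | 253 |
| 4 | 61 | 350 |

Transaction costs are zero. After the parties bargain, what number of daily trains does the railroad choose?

2

Bargaining reaches the level where marginal profit last exceeds marginal spark damage.
That holds through level 2 (193 ≥ 159) but not at 3 (129 < 253).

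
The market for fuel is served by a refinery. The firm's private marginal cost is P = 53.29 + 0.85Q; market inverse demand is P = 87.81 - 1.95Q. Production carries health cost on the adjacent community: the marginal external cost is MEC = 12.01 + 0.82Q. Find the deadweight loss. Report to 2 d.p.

Market equilibrium (private): 53.29 + 0.85Q = 87.81 - 1.95Q → Q_m = 12.3286.
Social marginal cost = private MC + MEC = 65.30 + 1.67Q.
Set SMC = demand: 65.30 + 1.67Q = 87.81 - 1.95Q → Q* = 6.2182.
The loss is the area between SMC and demand from Q* to Q_m; with linear curves that's a triangle of height MEC(Q_m).
DWL = ½ × 6.1104 × 22.1194 = 67.5792.

DWL = 67.58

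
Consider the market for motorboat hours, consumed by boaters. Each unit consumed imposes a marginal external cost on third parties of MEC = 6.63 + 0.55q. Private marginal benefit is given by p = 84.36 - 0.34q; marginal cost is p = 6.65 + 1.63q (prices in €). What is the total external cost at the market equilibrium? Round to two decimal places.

€689.44

Market equilibrium (private): 6.65 + 1.63q = 84.36 - 0.34q → q_m = 39.4467.
Total external cost = ∫₀^{q_m} (6.63 + 0.55q) dq = 6.63×39.4467 + ½×0.55×39.4467² = 689.4432.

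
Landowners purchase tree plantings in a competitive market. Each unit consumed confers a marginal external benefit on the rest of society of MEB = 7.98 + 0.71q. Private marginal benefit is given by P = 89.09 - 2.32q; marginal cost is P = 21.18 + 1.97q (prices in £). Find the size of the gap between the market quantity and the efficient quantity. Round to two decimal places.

5.37 units

Market equilibrium (private): 21.18 + 1.97q = 89.09 - 2.32q → q_m = 15.8298.
Social marginal benefit = demand + MEB = 97.07 - 1.61q.
Set SMB = MC: 97.07 - 1.61q = 21.18 + 1.97q → q* = 21.1983.
Gap = |15.8298 − 21.1983| = 5.3685.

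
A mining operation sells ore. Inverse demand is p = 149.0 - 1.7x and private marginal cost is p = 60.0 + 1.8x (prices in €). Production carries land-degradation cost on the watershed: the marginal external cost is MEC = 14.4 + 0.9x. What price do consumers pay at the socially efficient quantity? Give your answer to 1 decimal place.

P = €120.2

Social marginal cost = private MC + MEC = 74.4 + 2.7x.
Set SMC = demand: 74.4 + 2.7x = 149.0 - 1.7x → x* = 16.9545.
Consumer price on the demand curve at x*: 149.0 − 1.7×16.9545 = 120.1774.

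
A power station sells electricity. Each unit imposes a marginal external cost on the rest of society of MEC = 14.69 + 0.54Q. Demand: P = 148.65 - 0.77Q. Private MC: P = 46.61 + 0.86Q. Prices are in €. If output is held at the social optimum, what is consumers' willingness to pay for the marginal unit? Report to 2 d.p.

P = €117.65

Social marginal cost = private MC + MEC = 61.30 + 1.40Q.
Set SMC = demand: 61.30 + 1.40Q = 148.65 - 0.77Q → Q* = 40.2535.
Consumer price on the demand curve at Q*: 148.65 − 0.77×40.2535 = 117.6548.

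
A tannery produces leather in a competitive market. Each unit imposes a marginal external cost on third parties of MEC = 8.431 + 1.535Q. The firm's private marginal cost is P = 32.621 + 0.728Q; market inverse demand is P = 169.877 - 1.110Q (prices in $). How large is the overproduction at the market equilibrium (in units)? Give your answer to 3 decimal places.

36.484 units

Market equilibrium (private): 32.621 + 0.728Q = 169.877 - 1.110Q → Q_m = 74.6768.
Social marginal cost = private MC + MEC = 41.052 + 2.263Q.
Set SMC = demand: 41.052 + 2.263Q = 169.877 - 1.110Q → Q* = 38.1930.
Gap = |74.6768 − 38.1930| = 36.4838.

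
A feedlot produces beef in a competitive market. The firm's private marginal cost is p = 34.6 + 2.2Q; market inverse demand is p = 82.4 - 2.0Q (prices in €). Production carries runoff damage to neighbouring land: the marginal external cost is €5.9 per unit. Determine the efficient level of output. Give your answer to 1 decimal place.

Q* = 10.0

Social marginal cost = private MC + MEC = 40.5 + 2.2Q.
Set SMC = demand: 40.5 + 2.2Q = 82.4 - 2.0Q → Q* = 9.9762.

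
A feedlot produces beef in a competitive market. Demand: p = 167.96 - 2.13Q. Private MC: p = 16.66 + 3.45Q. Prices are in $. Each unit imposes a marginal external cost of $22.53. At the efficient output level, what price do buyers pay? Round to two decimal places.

Social marginal cost = private MC + MEC = 39.19 + 3.45Q.
Set SMC = demand: 39.19 + 3.45Q = 167.96 - 2.13Q → Q* = 23.0771.
Consumer price on the demand curve at Q*: 167.96 − 2.13×23.0771 = 118.8058.

P = $118.81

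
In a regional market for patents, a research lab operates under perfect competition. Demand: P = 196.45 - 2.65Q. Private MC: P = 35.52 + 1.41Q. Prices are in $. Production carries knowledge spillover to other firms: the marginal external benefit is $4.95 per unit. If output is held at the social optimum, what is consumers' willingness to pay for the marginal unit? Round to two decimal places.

P = $88.18

Social marginal cost = private MC − MEB = 30.57 + 1.41Q.
Set SMC = demand: 30.57 + 1.41Q = 196.45 - 2.65Q → Q* = 40.8571.
Consumer price on the demand curve at Q*: 196.45 − 2.65×40.8571 = 88.1787.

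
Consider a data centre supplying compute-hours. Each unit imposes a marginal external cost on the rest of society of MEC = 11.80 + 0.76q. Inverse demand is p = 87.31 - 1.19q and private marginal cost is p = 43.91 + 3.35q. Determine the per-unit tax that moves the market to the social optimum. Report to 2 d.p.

Social marginal cost = private MC + MEC = 55.71 + 4.11q.
Set SMC = demand: 55.71 + 4.11q = 87.31 - 1.19q → q* = 5.9623.
The Pigouvian tax equals MEC at q*: 11.80 + 0.76×5.9623 = 16.3313.

tax = 16.33 per unit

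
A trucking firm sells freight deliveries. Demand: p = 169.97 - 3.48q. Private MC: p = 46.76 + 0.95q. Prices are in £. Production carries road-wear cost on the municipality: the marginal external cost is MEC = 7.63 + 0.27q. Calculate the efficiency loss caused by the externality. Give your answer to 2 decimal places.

DWL = £24.38

Market equilibrium (private): 46.76 + 0.95q = 169.97 - 3.48q → q_m = 27.8126.
Social marginal cost = private MC + MEC = 54.39 + 1.22q.
Set SMC = demand: 54.39 + 1.22q = 169.97 - 3.48q → q* = 24.5915.
The loss is the area between SMC and demand from q* to q_m; with linear curves that's a triangle of height MEC(q_m).
DWL = ½ × 3.2211 × 15.1394 = 24.3828.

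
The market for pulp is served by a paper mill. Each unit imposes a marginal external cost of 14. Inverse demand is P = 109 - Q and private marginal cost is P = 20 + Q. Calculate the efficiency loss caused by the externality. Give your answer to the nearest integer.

Market equilibrium (private): 20 + Q = 109 - Q → Q_m = 44.5000.
Social marginal cost = private MC + MEC = 34 + Q.
Set SMC = demand: 34 + Q = 109 - Q → Q* = 37.5000.
Between Q* and Q_m the wedge SMC − demand runs linearly from 0 to MEC(Q_m), so the loss is a triangle.
DWL = ½ × 7.0000 × 14.0000 = 49.0000.

DWL = 49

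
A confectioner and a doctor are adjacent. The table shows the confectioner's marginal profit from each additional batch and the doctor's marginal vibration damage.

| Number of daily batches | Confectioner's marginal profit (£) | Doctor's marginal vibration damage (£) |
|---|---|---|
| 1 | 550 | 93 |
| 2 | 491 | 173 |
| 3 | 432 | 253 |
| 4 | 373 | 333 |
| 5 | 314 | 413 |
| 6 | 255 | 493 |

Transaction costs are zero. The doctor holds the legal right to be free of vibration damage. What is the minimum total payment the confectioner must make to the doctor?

£852

Efficient level: marginal profit ≥ marginal vibration damage through level 4, so k* = 4.
With the doctor holding the right, the confectioner must at least compensate total damage at k*: 93 + 173 + 253 + 333 = 852.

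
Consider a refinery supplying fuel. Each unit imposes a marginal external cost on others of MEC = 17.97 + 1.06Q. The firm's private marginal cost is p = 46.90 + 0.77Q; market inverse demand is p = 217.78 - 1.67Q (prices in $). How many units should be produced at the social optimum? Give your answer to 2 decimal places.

Social marginal cost = private MC + MEC = 64.87 + 1.83Q.
Set SMC = demand: 64.87 + 1.83Q = 217.78 - 1.67Q → Q* = 43.6886.

Q* = 43.69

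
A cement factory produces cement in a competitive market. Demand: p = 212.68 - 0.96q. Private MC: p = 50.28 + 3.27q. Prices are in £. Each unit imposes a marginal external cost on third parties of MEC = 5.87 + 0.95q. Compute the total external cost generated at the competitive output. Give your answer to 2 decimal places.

Market equilibrium (private): 50.28 + 3.27q = 212.68 - 0.96q → q_m = 38.3924.
Total external cost = ∫₀^{q_m} (5.87 + 0.95q) dq = 5.87×38.3924 + ½×0.95×38.3924² = 925.5022.

£925.50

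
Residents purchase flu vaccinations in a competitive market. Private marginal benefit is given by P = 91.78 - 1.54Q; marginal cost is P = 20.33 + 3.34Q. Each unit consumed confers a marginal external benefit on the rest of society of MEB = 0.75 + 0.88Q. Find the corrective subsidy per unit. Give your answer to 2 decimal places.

subsidy = 16.63 per unit

Social marginal benefit = demand + MEB = 92.53 - 0.66Q.
Set SMB = MC: 92.53 - 0.66Q = 20.33 + 3.34Q → Q* = 18.0500.
The Pigouvian subsidy equals MEB at Q*: 0.75 + 0.88×18.0500 = 16.6340.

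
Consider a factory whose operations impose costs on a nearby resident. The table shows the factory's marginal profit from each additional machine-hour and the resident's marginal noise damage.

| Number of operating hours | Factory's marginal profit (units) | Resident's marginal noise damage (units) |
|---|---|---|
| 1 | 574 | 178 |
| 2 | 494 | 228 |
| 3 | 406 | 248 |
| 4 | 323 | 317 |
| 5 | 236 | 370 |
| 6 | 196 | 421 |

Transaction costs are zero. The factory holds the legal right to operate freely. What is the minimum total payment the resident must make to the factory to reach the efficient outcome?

Left alone the factory would choose level 6 (marginal profit stays positive).
Efficient level: k* = 4 (marginal profit ≥ marginal noise damage through 4).
The resident must at least cover the factory's forgone profit from cutting 6→4: 236 + 196 = 432.

432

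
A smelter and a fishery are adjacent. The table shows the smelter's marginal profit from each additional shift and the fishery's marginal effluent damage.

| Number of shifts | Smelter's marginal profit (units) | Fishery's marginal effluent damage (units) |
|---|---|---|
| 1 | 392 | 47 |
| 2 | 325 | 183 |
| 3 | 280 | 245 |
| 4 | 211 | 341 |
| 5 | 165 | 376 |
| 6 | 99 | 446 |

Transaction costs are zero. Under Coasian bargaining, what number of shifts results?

3

Bargaining reaches the level where marginal profit last exceeds marginal effluent damage.
That holds through level 3 (280 ≥ 245) but not at 4 (211 < 341).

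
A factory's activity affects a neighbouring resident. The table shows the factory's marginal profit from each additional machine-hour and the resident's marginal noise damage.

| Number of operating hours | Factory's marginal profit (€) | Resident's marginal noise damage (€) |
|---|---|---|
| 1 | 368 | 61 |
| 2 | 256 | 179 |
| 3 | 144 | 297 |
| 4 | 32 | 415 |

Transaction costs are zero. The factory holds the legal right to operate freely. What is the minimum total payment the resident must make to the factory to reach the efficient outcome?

€176

Left alone the factory would choose level 4 (marginal profit stays positive).
Efficient level: k* = 2 (marginal profit ≥ marginal noise damage through 2).
The resident must at least cover the factory's forgone profit from cutting 4→2: 144 + 32 = 176.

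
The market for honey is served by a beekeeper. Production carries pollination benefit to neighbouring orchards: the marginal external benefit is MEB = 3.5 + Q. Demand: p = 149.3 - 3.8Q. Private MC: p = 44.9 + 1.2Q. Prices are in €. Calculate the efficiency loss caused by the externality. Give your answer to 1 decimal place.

DWL = €74.3

Market equilibrium (private): 44.9 + 1.2Q = 149.3 - 3.8Q → Q_m = 20.8800.
Social marginal cost = private MC − MEB = 41.4 + 0.2Q.
Set SMC = demand: 41.4 + 0.2Q = 149.3 - 3.8Q → Q* = 26.9750.
Height of the DWL triangle at Q_m is demand(Q_m) − SMC(Q_m) = MEB(Q_m) = 24.3800.
DWL = ½ × 6.0950 × 24.3800 = 74.2981.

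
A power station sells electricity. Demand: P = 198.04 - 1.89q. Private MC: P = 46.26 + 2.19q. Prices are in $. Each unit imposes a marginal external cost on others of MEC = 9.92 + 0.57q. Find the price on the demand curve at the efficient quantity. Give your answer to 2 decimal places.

Social marginal cost = private MC + MEC = 56.18 + 2.76q.
Set SMC = demand: 56.18 + 2.76q = 198.04 - 1.89q → q* = 30.5075.
Consumer price on the demand curve at q*: 198.04 − 1.89×30.5075 = 140.3808.

P = $140.38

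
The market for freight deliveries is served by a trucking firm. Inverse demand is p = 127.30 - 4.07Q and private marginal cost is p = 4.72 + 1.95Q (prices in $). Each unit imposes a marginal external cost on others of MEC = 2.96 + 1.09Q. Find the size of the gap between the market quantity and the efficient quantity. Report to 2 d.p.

Market equilibrium (private): 4.72 + 1.95Q = 127.30 - 4.07Q → Q_m = 20.3621.
Social marginal cost = private MC + MEC = 7.68 + 3.04Q.
Set SMC = demand: 7.68 + 3.04Q = 127.30 - 4.07Q → Q* = 16.8242.
Gap = |20.3621 − 16.8242| = 3.5379.

3.54 units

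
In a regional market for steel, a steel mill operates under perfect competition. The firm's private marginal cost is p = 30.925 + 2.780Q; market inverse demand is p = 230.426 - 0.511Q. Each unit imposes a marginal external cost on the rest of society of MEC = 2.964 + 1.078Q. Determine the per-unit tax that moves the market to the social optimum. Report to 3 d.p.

Social marginal cost = private MC + MEC = 33.889 + 3.858Q.
Set SMC = demand: 33.889 + 3.858Q = 230.426 - 0.511Q → Q* = 44.9844.
The Pigouvian tax equals MEC at Q*: 2.964 + 1.078×44.9844 = 51.4572.

tax = 51.457 per unit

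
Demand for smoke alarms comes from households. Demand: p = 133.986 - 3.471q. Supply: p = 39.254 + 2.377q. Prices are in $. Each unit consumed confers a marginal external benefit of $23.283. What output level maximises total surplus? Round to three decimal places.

q* = 20.180

Social marginal benefit = demand + MEB = 157.269 - 3.471q.
Set SMB = MC: 157.269 - 3.471q = 39.254 + 2.377q → q* = 20.1804.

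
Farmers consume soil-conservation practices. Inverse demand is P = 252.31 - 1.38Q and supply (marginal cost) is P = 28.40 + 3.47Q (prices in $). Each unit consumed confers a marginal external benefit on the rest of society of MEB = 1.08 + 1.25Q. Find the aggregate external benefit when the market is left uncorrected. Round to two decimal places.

Market equilibrium (private): 28.40 + 3.47Q = 252.31 - 1.38Q → Q_m = 46.1670.
Total external benefit = ∫₀^{Q_m} (1.08 + 1.25Q) dQ = 1.08×46.1670 + ½×1.25×46.1670² = 1381.9803.

$1381.98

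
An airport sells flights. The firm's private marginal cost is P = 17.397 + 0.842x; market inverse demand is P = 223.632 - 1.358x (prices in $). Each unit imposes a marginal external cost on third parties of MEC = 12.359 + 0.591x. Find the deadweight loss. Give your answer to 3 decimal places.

Market equilibrium (private): 17.397 + 0.842x = 223.632 - 1.358x → x_m = 93.7432.
Social marginal cost = private MC + MEC = 29.756 + 1.433x.
Set SMC = demand: 29.756 + 1.433x = 223.632 - 1.358x → x* = 69.4647.
Height of the DWL triangle at x_m is SMC(x_m) − demand(x_m) = MEC(x_m) = 67.7612.
DWL = ½ × 24.2785 × 67.7612 = 822.5701.

DWL = $822.570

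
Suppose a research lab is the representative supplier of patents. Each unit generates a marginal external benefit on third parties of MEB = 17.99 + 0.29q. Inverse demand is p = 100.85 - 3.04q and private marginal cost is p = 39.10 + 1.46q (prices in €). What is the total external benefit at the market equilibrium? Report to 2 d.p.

€274.17

Market equilibrium (private): 39.10 + 1.46q = 100.85 - 3.04q → q_m = 13.7222.
Total external benefit = ∫₀^{q_m} (17.99 + 0.29q) dq = 17.99×13.7222 + ½×0.29×13.7222² = 274.1657.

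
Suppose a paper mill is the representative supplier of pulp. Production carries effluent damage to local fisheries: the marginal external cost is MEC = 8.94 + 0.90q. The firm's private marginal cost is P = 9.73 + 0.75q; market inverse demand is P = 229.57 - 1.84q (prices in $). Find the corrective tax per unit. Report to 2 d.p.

Social marginal cost = private MC + MEC = 18.67 + 1.65q.
Set SMC = demand: 18.67 + 1.65q = 229.57 - 1.84q → q* = 60.4298.
The Pigouvian tax equals MEC at q*: 8.94 + 0.90×60.4298 = 63.3268.

tax = $63.33 per unit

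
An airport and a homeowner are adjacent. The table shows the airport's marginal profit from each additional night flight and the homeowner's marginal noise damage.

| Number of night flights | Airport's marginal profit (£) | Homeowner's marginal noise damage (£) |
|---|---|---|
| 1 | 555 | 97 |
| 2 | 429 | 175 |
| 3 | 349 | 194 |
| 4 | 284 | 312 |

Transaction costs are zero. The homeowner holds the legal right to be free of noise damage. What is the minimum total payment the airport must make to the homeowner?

£466

Efficient level: marginal profit ≥ marginal noise damage through level 3, so k* = 3.
With the homeowner holding the right, the airport must at least compensate total damage at k*: 97 + 175 + 194 = 466.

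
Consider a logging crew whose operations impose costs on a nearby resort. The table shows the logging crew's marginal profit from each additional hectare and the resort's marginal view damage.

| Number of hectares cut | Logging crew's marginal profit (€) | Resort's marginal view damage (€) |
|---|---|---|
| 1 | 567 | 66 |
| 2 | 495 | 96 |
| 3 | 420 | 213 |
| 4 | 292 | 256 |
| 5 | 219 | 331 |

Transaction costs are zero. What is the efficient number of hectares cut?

4

Bargaining reaches the level where marginal profit last exceeds marginal view damage.
That holds through level 4 (292 ≥ 256) but not at 5 (219 < 331).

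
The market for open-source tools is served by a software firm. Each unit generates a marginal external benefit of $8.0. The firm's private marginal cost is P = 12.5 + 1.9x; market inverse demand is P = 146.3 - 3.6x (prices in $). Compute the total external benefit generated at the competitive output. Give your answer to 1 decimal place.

Market equilibrium (private): 12.5 + 1.9x = 146.3 - 3.6x → x_m = 24.3273.
Total external benefit = MEB × x_m = 8.0 × 24.3273 = 194.6184.

$194.6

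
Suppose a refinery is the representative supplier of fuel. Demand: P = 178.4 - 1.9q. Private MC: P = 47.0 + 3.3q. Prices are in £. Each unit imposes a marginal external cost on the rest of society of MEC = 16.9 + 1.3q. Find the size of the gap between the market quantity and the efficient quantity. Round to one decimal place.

Market equilibrium (private): 47.0 + 3.3q = 178.4 - 1.9q → q_m = 25.2692.
Social marginal cost = private MC + MEC = 63.9 + 4.6q.
Set SMC = demand: 63.9 + 4.6q = 178.4 - 1.9q → q* = 17.6154.
Gap = |25.2692 − 17.6154| = 7.6538.

7.7 units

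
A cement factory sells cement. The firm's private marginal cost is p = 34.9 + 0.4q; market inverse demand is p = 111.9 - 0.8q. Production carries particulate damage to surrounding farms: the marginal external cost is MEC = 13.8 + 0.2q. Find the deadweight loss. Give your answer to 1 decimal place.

Market equilibrium (private): 34.9 + 0.4q = 111.9 - 0.8q → q_m = 64.1667.
Social marginal cost = private MC + MEC = 48.7 + 0.6q.
Set SMC = demand: 48.7 + 0.6q = 111.9 - 0.8q → q* = 45.1429.
Height of the DWL triangle at q_m is SMC(q_m) − demand(q_m) = MEC(q_m) = 26.6333.
DWL = ½ × 19.0238 × 26.6333 = 253.3333.

DWL = 253.3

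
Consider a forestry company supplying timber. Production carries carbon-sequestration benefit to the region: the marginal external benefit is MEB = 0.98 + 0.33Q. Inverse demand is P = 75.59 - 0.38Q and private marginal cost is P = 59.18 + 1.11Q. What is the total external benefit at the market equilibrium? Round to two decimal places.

Market equilibrium (private): 59.18 + 1.11Q = 75.59 - 0.38Q → Q_m = 11.0134.
Total external benefit = ∫₀^{Q_m} (0.98 + 0.33Q) dQ = 0.98×11.0134 + ½×0.33×11.0134² = 30.8068.

30.81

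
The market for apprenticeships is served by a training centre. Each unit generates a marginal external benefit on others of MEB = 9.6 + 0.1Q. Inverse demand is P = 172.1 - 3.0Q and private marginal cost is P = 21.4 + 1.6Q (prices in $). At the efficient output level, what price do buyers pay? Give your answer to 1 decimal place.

Social marginal cost = private MC − MEB = 11.8 + 1.5Q.
Set SMC = demand: 11.8 + 1.5Q = 172.1 - 3.0Q → Q* = 35.6222.
Consumer price on the demand curve at Q*: 172.1 − 3.0×35.6222 = 65.2334.

P = $65.2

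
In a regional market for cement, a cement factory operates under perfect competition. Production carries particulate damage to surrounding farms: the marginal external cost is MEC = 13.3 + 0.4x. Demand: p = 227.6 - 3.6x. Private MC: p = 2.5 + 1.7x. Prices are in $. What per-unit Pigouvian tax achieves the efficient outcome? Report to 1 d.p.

tax = $28.2 per unit

Social marginal cost = private MC + MEC = 15.8 + 2.1x.
Set SMC = demand: 15.8 + 2.1x = 227.6 - 3.6x → x* = 37.1579.
The Pigouvian tax equals MEC at x*: 13.3 + 0.4×37.1579 = 28.1632.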